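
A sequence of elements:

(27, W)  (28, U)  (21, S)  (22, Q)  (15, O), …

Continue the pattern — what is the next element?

(16, M)

First value: alternating steps +1, −7, +1, −7, …; 27, 28, 21, 22, 15 → 16.
Letter goes W, U, S, Q, O → M (letters move back 2 places in the alphabet).
So the next element is (16, M).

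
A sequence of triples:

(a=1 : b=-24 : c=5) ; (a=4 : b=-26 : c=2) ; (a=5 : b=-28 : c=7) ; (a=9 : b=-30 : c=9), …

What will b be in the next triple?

For the a, each term is the sum of the two before it: 1, 4, 5, 9 → 14.
B: −2 each step; -24, -26, -28, -30 → -32.
C goes 5, 2, 7, 9 → 16 (each term is the sum of the two before it).

-32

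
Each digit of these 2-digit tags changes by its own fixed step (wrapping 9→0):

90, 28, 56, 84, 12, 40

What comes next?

78

First digit goes 9, 2, 5, 8, 1, 4 → 7 (+3 each step, mod 10).
Second digit: −2 each step, mod 10; 0, 8, 6, 4, 2, 0 → 8.
Combining the parts gives 78.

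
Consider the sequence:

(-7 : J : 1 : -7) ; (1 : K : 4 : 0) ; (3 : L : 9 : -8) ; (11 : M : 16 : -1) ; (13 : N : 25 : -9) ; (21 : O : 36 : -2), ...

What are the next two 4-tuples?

First component: alternating steps +8, +2, +8, +2, …; -7, 1, 3, 11, 13, 21 → 23 → 31.
Letter: letters move forward 1 place in the alphabet; J, K, L, M, N, O → P → Q.
Third component goes 1, 4, 9, 16, 25, 36 → 49 → 64 (perfect squares: 1², 2², 3², …).
Fourth component goes -7, 0, -8, -1, -9, -2 → -10 → -3 (alternating steps +7, −8, +7, −8, …).
Putting the parts together: (23 : P : 49 : -10) and then (31 : Q : 64 : -3).

(23 : P : 49 : -10), (31 : Q : 64 : -3)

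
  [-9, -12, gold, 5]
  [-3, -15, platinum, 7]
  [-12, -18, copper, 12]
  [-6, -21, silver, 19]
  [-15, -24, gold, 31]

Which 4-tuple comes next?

[-9, -27, platinum, 50]

First slot: alternating steps +6, −9, +6, −9, …; -9, -3, -12, -6, -15 → -9.
Second slot: −3 each step, so -12, -15, -18, -21, -24 → -27.
Metal — repeats gold → platinum → copper → silver: gold, platinum, copper, silver, gold → platinum.
Fourth slot — each term is the sum of the two before it: 5, 7, 12, 19, 31 → 50.
So the next 4-tuple is [-9, -27, platinum, 50].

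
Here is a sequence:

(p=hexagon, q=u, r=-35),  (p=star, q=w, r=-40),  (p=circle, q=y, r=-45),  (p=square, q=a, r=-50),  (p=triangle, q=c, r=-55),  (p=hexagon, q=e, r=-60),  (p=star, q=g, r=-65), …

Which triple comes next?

P: repeats hexagon → star → circle → square → triangle, so hexagon, star, circle, square, triangle, hexagon, star → circle.
Q: letters move forward 2 places in the alphabet, wrapping Z→A; u, w, y, a, c, e, g → i.
R — −5 each step: -35, -40, -45, -50, -55, -60, -65 → -70.
Combining the parts gives (p=circle, q=i, r=-70).

(p=circle, q=i, r=-70)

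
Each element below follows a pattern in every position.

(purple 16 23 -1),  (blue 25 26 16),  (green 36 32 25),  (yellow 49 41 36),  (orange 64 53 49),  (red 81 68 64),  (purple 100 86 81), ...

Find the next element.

(blue 121 107 100)

Colour: repeats purple → blue → green → yellow → orange → red; purple, blue, green, yellow, orange, red, purple → blue.
Second value — perfect squares: 4², 5², 6², …: 16, 25, 36, 49, 64, 81, 100 → 121.
Third value: differences are 3, 6, 9, … (increasing by 3 each time), so 23, 26, 32, 41, 53, 68, 86 → 107.
Fourth value: always the previous value of the second value, so -1, 16, 25, 36, 49, 64, 81 → 100.
Combining the parts gives (blue 121 107 100).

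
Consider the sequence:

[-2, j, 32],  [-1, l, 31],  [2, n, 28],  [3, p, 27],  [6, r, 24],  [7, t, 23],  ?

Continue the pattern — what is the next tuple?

First value: alternating steps +1, +3, +1, +3, …; -2, -1, 2, 3, 6, 7 → 10.
Letter: letters move forward 2 places in the alphabet, so j, l, n, p, r, t → v.
Third value: together with the first value always sums to 30, so 32, 31, 28, 27, 24, 23 → 20.
Combining the parts gives [10, v, 20].

[10, v, 20]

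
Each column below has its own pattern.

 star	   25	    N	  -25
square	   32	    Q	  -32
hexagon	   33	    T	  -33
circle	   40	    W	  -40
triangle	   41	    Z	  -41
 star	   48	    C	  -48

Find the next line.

Shape goes star, square, hexagon, circle, triangle, star → square (repeats star → square → hexagon → circle → triangle).
Second component: 25, 32, 33, 40, 41, 48 → 49 (alternating steps +7, +1, +7, +1, …).
Letter — letters move forward 3 places in the alphabet, wrapping Z→A: N, Q, T, W, Z, C → F.
For the fourth component, always the negative of the second component: -25, -32, -33, -40, -41, -48 → -49.
So the next line is square  49  F  -49.

square  49  F  -49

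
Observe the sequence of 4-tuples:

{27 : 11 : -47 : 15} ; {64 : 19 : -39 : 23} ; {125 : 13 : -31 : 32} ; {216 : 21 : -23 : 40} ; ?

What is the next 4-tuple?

First coordinate: 27, 64, 125, 216 → 343 (perfect cubes: 3³, 4³, 5³, …).
Second coordinate: alternating steps +8, −6, +8, −6, …; 11, 19, 13, 21 → 15.
Third coordinate: +8 each step; -47, -39, -31, -23 → -15.
Fourth coordinate goes 15, 23, 32, 40 → 49 (alternating steps +8, +9, +8, +9, …).
So the next 4-tuple is {343 : 15 : -15 : 49}.

{343 : 15 : -15 : 49}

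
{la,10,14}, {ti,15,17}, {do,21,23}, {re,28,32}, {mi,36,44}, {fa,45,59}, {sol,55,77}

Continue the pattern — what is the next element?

{la,66,98}

Note: runs through the solfège scale do→ti; la, ti, do, re, mi, fa, sol → la.
Second value: differences are 5, 6, 7, … (increasing by 1 each time); 10, 15, 21, 28, 36, 45, 55 → 66.
For the third value, differences are 3, 6, 9, … (increasing by 3 each time): 14, 17, 23, 32, 44, 59, 77 → 98.
Combining the parts gives {la,66,98}.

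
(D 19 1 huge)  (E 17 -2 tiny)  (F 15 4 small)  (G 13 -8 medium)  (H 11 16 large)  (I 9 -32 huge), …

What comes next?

For the letter, letters move forward 1 place in the alphabet: D, E, F, G, H, I → J.
Second component — −2 each step: 19, 17, 15, 13, 11, 9 → 7.
Third component: ×(-2) each step; 1, -2, 4, -8, 16, -32 → 64.
Size: huge, tiny, small, medium, large, huge → tiny (repeats huge → tiny → small → medium → large).
Putting it together: (J 7 64 tiny).

(J 7 64 tiny)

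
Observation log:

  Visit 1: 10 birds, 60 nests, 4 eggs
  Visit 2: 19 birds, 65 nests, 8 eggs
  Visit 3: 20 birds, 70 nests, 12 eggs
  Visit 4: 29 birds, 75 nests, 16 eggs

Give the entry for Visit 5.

30 birds, 80 nests, 20 eggs

For the birds, alternating steps +9, +1, +9, +1, …: 10, 19, 20, 29 → 30.
Nests — +5 each step: 60, 65, 70, 75 → 80.
Eggs goes 4, 8, 12, 16 → 20 (+4 each step).
Putting it together: 30 birds, 80 nests, 20 eggs.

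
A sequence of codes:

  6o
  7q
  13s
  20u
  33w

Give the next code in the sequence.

53y

First component: 6, 7, 13, 20, 33 → 53 (each term is the sum of the two before it).
Letter: letters move forward 2 places in the alphabet; o, q, s, u, w → y.
Combining the parts gives 53y.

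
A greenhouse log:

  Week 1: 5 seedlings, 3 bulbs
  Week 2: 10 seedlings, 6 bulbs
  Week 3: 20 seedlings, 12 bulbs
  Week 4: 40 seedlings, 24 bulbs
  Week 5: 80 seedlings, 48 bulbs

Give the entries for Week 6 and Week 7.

Seedlings: ×2 each step, so 5, 10, 20, 40, 80 → 160 → 320.
Bulbs: 3, 6, 12, 24, 48 → 96 → 192 (×2 each step).
Putting the parts together: 160 seedlings, 96 bulbs and then 320 seedlings, 192 bulbs.

160 seedlings, 96 bulbs; 320 seedlings, 192 bulbs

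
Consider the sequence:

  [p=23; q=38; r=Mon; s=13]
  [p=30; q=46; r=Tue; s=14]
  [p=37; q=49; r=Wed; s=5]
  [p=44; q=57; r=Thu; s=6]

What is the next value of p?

51

P: +7 each step, so 23, 30, 37, 44 → 51.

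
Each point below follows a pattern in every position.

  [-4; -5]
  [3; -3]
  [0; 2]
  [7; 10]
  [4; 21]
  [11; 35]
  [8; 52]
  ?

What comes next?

First slot: alternating steps +7, −3, +7, −3, …, so -4, 3, 0, 7, 4, 11, 8 → 15.
Second slot: -5, -3, 2, 10, 21, 35, 52 → 72 (differences are 2, 5, 8, … (increasing by 3 each time)).
So the next point is [15; 72].

[15; 72]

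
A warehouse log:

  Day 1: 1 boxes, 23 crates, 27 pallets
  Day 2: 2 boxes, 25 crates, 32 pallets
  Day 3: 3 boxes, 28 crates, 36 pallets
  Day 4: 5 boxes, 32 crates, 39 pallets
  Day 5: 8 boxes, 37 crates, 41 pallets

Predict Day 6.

13 boxes, 43 crates, 42 pallets

Boxes: 1, 2, 3, 5, 8 → 13 (each term is the sum of the two before it).
Crates goes 23, 25, 28, 32, 37 → 43 (differences are 2, 3, 4, … (increasing by 1 each time)).
Pallets: differences are 5, 4, 3, … (decreasing by 1 each time), so 27, 32, 36, 39, 41 → 42.
Putting it together: 13 boxes, 43 crates, 42 pallets.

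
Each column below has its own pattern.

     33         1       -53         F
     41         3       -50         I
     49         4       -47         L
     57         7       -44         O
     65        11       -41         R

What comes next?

73  18  -38  U

First component goes 33, 41, 49, 57, 65 → 73 (+8 each step).
Second component: each term is the sum of the two before it, so 1, 3, 4, 7, 11 → 18.
Third component — +3 each step: -53, -50, -47, -44, -41 → -38.
Letter: letters move forward 3 places in the alphabet; F, I, L, O, R → U.
So the next line is 73  18  -38  U.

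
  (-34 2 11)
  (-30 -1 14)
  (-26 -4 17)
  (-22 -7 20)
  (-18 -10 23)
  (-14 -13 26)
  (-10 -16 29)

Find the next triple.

First slot: +4 each step, so -34, -30, -26, -22, -18, -14, -10 → -6.
Second slot: 2, -1, -4, -7, -10, -13, -16 → -19 (−3 each step).
Third slot goes 11, 14, 17, 20, 23, 26, 29 → 32 (together with the second slot always sums to 13).
Putting it together: (-6 -19 32).

(-6 -19 32)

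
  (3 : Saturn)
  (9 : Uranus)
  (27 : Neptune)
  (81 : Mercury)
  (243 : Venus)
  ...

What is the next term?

(729 : Earth)

First entry: 3, 9, 27, 81, 243 → 729 (×3 each step).
Planet goes Saturn, Uranus, Neptune, Mercury, Venus → Earth (runs through the planets Mercury→Neptune).
Putting it together: (729 : Earth).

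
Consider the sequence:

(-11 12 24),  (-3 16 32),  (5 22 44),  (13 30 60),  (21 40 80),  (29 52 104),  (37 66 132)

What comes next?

(45 82 164)

First entry: +8 each step; -11, -3, 5, 13, 21, 29, 37 → 45.
Second entry — differences are 4, 6, 8, … (increasing by 2 each time): 12, 16, 22, 30, 40, 52, 66 → 82.
Third entry goes 24, 32, 44, 60, 80, 104, 132 → 164 (always 2 × the second entry).
So the next term is (45 82 164).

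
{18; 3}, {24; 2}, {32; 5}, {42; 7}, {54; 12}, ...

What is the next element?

First coordinate — differences are 6, 8, 10, … (increasing by 2 each time): 18, 24, 32, 42, 54 → 68.
For the second coordinate, each term is the sum of the two before it: 3, 2, 5, 7, 12 → 19.
Putting it together: {68; 19}.

{68; 19}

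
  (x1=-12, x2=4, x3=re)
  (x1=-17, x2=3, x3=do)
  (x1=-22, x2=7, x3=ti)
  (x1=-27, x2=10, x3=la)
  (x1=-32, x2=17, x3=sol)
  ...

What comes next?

For the x1, −5 each step: -12, -17, -22, -27, -32 → -37.
X2: each term is the sum of the two before it, so 4, 3, 7, 10, 17 → 27.
X3 — runs backward through the solfège scale do→ti: re, do, ti, la, sol → fa.
Combining the parts gives (x1=-37, x2=27, x3=fa).

(x1=-37, x2=27, x3=fa)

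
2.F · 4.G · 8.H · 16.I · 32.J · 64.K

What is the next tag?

First component: 2, 4, 8, 16, 32, 64 → 128 (×2 each step).
Letter: letters move forward 1 place in the alphabet; F, G, H, I, J, K → L.
Putting it together: 128.L.

128.L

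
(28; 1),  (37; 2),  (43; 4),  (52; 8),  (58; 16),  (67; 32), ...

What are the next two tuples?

First coordinate: alternating steps +9, +6, +9, +6, …, so 28, 37, 43, 52, 58, 67 → 73 → 82.
Second coordinate: ×2 each step; 1, 2, 4, 8, 16, 32 → 64 → 128.
So the next two tuples are (73; 64) and (82; 128).

(73; 64), (82; 128)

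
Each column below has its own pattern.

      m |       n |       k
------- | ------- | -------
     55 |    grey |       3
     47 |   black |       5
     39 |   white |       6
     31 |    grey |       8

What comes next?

Column m: −8 each step; 55, 47, 39, 31 → 23.
Column n goes grey, black, white, grey → black (repeats grey → black → white).
Column k: alternating steps +2, +1, +2, +1, …; 3, 5, 6, 8 → 9.
Putting it together: 23  black  9.

23  black  9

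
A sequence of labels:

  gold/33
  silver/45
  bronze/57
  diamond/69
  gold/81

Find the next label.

silver/93

Rank: repeats gold → silver → bronze → diamond, so gold, silver, bronze, diamond, gold → silver.
For the second component, +12 each step: 33, 45, 57, 69, 81 → 93.
So the next label is silver/93.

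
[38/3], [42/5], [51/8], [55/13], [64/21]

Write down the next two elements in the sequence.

[68/34], [77/55]

First part: 38, 42, 51, 55, 64 → 68 → 77 (alternating steps +4, +9, +4, +9, …).
Second part: each term is the sum of the two before it; 3, 5, 8, 13, 21 → 34 → 55.
So the next two elements are [68/34] and [77/55].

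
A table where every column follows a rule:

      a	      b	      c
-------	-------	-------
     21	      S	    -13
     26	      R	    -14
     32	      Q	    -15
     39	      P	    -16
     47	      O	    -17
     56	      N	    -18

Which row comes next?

66  M  -19

For the column a, differences are 5, 6, 7, … (increasing by 1 each time): 21, 26, 32, 39, 47, 56 → 66.
Column b: letters move back 1 place in the alphabet, so S, R, Q, P, O, N → M.
Column c: −1 each step, so -13, -14, -15, -16, -17, -18 → -19.
So the next row is 66  M  -19.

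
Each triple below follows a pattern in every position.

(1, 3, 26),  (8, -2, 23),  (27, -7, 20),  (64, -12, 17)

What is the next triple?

(125, -17, 14)

First coordinate — perfect cubes: 1³, 2³, 3³, …: 1, 8, 27, 64 → 125.
Second coordinate goes 3, -2, -7, -12 → -17 (−5 each step).
Third coordinate goes 26, 23, 20, 17 → 14 (−3 each step).
So the next triple is (125, -17, 14).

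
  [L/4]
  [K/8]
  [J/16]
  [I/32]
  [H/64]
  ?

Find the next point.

Letter goes L, K, J, I, H → G (letters move back 1 place in the alphabet).
Second entry: ×2 each step, so 4, 8, 16, 32, 64 → 128.
Combining the parts gives [G/128].

[G/128]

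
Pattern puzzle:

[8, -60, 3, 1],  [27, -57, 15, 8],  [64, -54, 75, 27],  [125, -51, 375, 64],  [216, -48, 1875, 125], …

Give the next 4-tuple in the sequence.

[343, -45, 9375, 216]

First coordinate: perfect cubes: 2³, 3³, 4³, …; 8, 27, 64, 125, 216 → 343.
Second coordinate — +3 each step: -60, -57, -54, -51, -48 → -45.
Third coordinate: ×5 each step; 3, 15, 75, 375, 1875 → 9375.
For the fourth coordinate, perfect cubes: 1³, 2³, 3³, …: 1, 8, 27, 64, 125 → 216.
Combining the parts gives [343, -45, 9375, 216].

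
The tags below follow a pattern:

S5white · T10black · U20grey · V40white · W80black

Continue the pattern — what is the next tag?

For the letter, letters move forward 1 place in the alphabet: S, T, U, V, W → X.
Second component — ×2 each step: 5, 10, 20, 40, 80 → 160.
Shade: repeats white → black → grey; white, black, grey, white, black → grey.
Combining the parts gives X160grey.

X160grey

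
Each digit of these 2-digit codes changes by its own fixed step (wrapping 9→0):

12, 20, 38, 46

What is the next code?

First digit: 1, 2, 3, 4 → 5 (+1 each step, mod 10).
For the second digit, −2 each step, mod 10: 2, 0, 8, 6 → 4.
Putting it together: 54.

54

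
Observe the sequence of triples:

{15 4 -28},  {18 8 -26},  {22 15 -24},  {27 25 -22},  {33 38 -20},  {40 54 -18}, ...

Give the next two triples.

For the first slot, differences are 3, 4, 5, … (increasing by 1 each time): 15, 18, 22, 27, 33, 40 → 48 → 57.
Second slot goes 4, 8, 15, 25, 38, 54 → 73 → 95 (differences are 4, 7, 10, … (increasing by 3 each time)).
Third slot: +2 each step; -28, -26, -24, -22, -20, -18 → -16 → -14.
Putting the parts together: {48 73 -16} and then {57 95 -14}.

{48 73 -16}, {57 95 -14}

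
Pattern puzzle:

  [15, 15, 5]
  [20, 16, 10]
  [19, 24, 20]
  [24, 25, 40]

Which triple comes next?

For the first part, alternating steps +5, −1, +5, −1, …: 15, 20, 19, 24 → 23.
Second part: alternating steps +1, +8, +1, +8, …, so 15, 16, 24, 25 → 33.
Third part goes 5, 10, 20, 40 → 80 (×2 each step).
Putting it together: [23, 33, 80].

[23, 33, 80]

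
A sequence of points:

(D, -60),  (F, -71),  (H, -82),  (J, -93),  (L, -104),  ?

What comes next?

(N, -115)

Letter: letters move forward 2 places in the alphabet; D, F, H, J, L → N.
Second value: −11 each step; -60, -71, -82, -93, -104 → -115.
Putting it together: (N, -115).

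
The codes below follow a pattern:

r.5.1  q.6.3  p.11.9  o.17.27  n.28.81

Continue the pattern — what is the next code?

m.45.243

Letter — letters move back 1 place in the alphabet: r, q, p, o, n → m.
Second component goes 5, 6, 11, 17, 28 → 45 (each term is the sum of the two before it).
Third component: ×3 each step; 1, 3, 9, 27, 81 → 243.
So the next code is m.45.243.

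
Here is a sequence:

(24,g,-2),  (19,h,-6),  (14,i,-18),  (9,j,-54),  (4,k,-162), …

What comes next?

First entry — −5 each step: 24, 19, 14, 9, 4 → -1.
Letter: g, h, i, j, k → l (letters move forward 1 place in the alphabet).
Third entry: ×3 each step; -2, -6, -18, -54, -162 → -486.
So the next triple is (-1,l,-486).

(-1,l,-486)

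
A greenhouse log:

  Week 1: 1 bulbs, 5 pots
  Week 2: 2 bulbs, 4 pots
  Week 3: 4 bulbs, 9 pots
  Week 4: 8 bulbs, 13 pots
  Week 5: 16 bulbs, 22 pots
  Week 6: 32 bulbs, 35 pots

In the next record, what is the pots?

57

Pots — each term is the sum of the two before it: 5, 4, 9, 13, 22, 35 → 57.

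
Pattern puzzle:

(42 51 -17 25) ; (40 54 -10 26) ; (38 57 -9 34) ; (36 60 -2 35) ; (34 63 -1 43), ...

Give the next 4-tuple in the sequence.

First component: −2 each step, so 42, 40, 38, 36, 34 → 32.
For the second component, +3 each step: 51, 54, 57, 60, 63 → 66.
Third component goes -17, -10, -9, -2, -1 → 6 (alternating steps +7, +1, +7, +1, …).
Fourth component goes 25, 26, 34, 35, 43 → 44 (alternating steps +1, +8, +1, +8, …).
Combining the parts gives (32 66 6 44).

(32 66 6 44)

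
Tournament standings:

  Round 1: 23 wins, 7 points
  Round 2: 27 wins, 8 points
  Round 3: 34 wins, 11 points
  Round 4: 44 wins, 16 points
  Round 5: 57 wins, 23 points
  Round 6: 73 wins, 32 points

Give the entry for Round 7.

92 wins, 43 points

Wins — differences are 4, 7, 10, … (increasing by 3 each time): 23, 27, 34, 44, 57, 73 → 92.
Points: 7, 8, 11, 16, 23, 32 → 43 (differences are 1, 3, 5, … (increasing by 2 each time)).
So the next row is 92 wins, 43 points.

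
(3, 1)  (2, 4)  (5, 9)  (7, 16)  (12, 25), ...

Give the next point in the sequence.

(19, 36)

For the first slot, each term is the sum of the two before it: 3, 2, 5, 7, 12 → 19.
Second slot: perfect squares: 1², 2², 3², …, so 1, 4, 9, 16, 25 → 36.
Putting it together: (19, 36).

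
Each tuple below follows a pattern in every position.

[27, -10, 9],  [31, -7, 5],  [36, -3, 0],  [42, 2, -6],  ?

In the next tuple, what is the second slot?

For the first slot, differences are 4, 5, 6, … (increasing by 1 each time): 27, 31, 36, 42 → 49.
Second slot: -10, -7, -3, 2 → 8 (differences are 3, 4, 5, … (increasing by 1 each time)).
Third slot: 9, 5, 0, -6 → -13 (together with the first slot always sums to 36).

8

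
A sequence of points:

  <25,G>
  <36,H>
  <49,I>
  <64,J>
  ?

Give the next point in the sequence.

First coordinate: 25, 36, 49, 64 → 81 (perfect squares: 5², 6², 7², …).
Letter: letters move forward 1 place in the alphabet; G, H, I, J → K.
Combining the parts gives <81,K>.

<81,K>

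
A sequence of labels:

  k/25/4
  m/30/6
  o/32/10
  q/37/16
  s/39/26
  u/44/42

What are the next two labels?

Letter — letters move forward 2 places in the alphabet: k, m, o, q, s, u → w → y.
For the second component, alternating steps +5, +2, +5, +2, …: 25, 30, 32, 37, 39, 44 → 46 → 51.
Third component: each term is the sum of the two before it; 4, 6, 10, 16, 26, 42 → 68 → 110.
So the next two labels are w/46/68 and y/51/110.

w/46/68, y/51/110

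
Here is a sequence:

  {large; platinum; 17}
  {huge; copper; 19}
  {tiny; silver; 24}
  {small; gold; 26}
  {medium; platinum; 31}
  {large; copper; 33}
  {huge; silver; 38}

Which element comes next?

{tiny; gold; 40}

Size goes large, huge, tiny, small, medium, large, huge → tiny (repeats large → huge → tiny → small → medium).
Metal: repeats platinum → copper → silver → gold; platinum, copper, silver, gold, platinum, copper, silver → gold.
Third component goes 17, 19, 24, 26, 31, 33, 38 → 40 (alternating steps +2, +5, +2, +5, …).
Putting it together: {tiny; gold; 40}.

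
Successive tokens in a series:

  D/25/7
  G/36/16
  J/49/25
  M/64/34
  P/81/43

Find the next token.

Letter goes D, G, J, M, P → S (letters move forward 3 places in the alphabet).
Second component: perfect squares: 5², 6², 7², …, so 25, 36, 49, 64, 81 → 100.
Third component: +9 each step; 7, 16, 25, 34, 43 → 52.
Combining the parts gives S/100/52.

S/100/52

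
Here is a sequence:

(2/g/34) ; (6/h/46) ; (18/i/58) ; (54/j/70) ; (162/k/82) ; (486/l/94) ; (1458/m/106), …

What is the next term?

First slot: 2, 6, 18, 54, 162, 486, 1458 → 4374 (×3 each step).
Letter goes g, h, i, j, k, l, m → n (letters move forward 1 place in the alphabet).
Third slot — +12 each step: 34, 46, 58, 70, 82, 94, 106 → 118.
Combining the parts gives (4374/n/118).

(4374/n/118)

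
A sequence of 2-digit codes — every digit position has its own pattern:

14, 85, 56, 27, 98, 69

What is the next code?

First digit: −3 each step, mod 10, so 1, 8, 5, 2, 9, 6 → 3.
Second digit: 4, 5, 6, 7, 8, 9 → 0 (+1 each step, mod 10).
Putting it together: 30.

30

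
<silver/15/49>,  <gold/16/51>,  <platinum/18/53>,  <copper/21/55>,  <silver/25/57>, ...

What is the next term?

Metal: repeats silver → gold → platinum → copper; silver, gold, platinum, copper, silver → gold.
Second part goes 15, 16, 18, 21, 25 → 30 (differences are 1, 2, 3, … (increasing by 1 each time)).
Third part goes 49, 51, 53, 55, 57 → 59 (+2 each step).
Putting it together: <gold/30/59>.

<gold/30/59>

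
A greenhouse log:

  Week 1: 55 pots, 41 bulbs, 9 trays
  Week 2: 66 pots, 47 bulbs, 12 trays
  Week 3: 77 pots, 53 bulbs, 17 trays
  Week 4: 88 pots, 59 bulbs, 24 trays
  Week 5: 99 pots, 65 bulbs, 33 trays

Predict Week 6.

Pots goes 55, 66, 77, 88, 99 → 110 (+11 each step).
Bulbs goes 41, 47, 53, 59, 65 → 71 (+6 each step).
Trays goes 9, 12, 17, 24, 33 → 44 (differences are 3, 5, 7, … (increasing by 2 each time)).
Putting it together: 110 pots, 71 bulbs, 44 trays.

110 pots, 71 bulbs, 44 trays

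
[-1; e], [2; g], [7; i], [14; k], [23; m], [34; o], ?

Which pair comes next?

First slot goes -1, 2, 7, 14, 23, 34 → 47 (differences are 3, 5, 7, … (increasing by 2 each time)).
Letter: letters move forward 2 places in the alphabet; e, g, i, k, m, o → q.
Combining the parts gives [47; q].

[47; q]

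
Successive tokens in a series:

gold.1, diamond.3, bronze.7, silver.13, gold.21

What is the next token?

For the rank, repeats gold → diamond → bronze → silver: gold, diamond, bronze, silver, gold → diamond.
For the second component, differences are 2, 4, 6, … (increasing by 2 each time): 1, 3, 7, 13, 21 → 31.
So the next token is diamond.31.

diamond.31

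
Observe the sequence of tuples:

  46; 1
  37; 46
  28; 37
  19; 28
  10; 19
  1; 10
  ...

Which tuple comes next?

-8; 1

First entry goes 46, 37, 28, 19, 10, 1 → -8 (−9 each step).
Second entry: always the previous value of the first entry; 1, 46, 37, 28, 19, 10 → 1.
So the next tuple is -8; 1.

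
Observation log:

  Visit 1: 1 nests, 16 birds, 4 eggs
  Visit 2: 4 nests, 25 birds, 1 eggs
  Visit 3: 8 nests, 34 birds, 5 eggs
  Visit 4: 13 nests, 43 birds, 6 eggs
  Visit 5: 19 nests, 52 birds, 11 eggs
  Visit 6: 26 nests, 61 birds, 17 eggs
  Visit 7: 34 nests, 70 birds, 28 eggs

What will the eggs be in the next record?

45

For the eggs, each term is the sum of the two before it: 4, 1, 5, 6, 11, 17, 28 → 45.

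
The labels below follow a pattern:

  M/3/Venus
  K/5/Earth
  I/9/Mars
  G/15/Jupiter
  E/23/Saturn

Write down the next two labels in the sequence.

C/33/Uranus, A/45/Neptune

Letter: letters move back 2 places in the alphabet, so M, K, I, G, E → C → A.
For the second component, differences are 2, 4, 6, … (increasing by 2 each time): 3, 5, 9, 15, 23 → 33 → 45.
For the planet, runs through the planets Mercury→Neptune: Venus, Earth, Mars, Jupiter, Saturn → Uranus → Neptune.
Putting the parts together: C/33/Uranus and then A/45/Neptune.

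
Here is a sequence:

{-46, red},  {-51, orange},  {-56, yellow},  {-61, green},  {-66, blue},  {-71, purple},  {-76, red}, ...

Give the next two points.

{-81, orange}, {-86, yellow}

First component: −5 each step, so -46, -51, -56, -61, -66, -71, -76 → -81 → -86.
Colour goes red, orange, yellow, green, blue, purple, red → orange → yellow (repeats red → orange → yellow → green → blue → purple).
So the next two points are {-81, orange} and {-86, yellow}.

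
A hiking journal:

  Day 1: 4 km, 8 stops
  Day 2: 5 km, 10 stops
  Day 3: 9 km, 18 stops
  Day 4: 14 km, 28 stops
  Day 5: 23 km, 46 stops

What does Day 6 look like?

37 km, 74 stops

Km: each term is the sum of the two before it; 4, 5, 9, 14, 23 → 37.
Stops: always 2 × the km; 8, 10, 18, 28, 46 → 74.
So the next record is 37 km, 74 stops.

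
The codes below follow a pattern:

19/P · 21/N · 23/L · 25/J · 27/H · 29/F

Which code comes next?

First component: 19, 21, 23, 25, 27, 29 → 31 (+2 each step).
Letter — letters move back 2 places in the alphabet: P, N, L, J, H, F → D.
So the next code is 31/D.

31/D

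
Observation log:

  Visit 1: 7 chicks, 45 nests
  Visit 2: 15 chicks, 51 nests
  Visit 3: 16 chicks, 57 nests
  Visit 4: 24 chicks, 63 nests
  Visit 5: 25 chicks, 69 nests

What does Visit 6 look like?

Chicks — alternating steps +8, +1, +8, +1, …: 7, 15, 16, 24, 25 → 33.
Nests: +6 each step; 45, 51, 57, 63, 69 → 75.
So the next line is 33 chicks, 75 nests.

33 chicks, 75 nests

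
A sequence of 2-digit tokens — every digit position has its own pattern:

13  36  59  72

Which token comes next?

First digit: +2 each step, mod 10, so 1, 3, 5, 7 → 9.
Second digit: +3 each step, mod 10; 3, 6, 9, 2 → 5.
Combining the parts gives 95.

95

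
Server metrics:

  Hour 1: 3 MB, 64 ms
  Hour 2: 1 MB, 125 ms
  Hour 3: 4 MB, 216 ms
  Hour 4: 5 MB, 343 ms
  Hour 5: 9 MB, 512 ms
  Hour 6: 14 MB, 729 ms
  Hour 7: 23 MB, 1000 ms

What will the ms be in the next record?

For the ms, perfect cubes: 4³, 5³, 6³, …: 64, 125, 216, 343, 512, 729, 1000 → 1331.

1331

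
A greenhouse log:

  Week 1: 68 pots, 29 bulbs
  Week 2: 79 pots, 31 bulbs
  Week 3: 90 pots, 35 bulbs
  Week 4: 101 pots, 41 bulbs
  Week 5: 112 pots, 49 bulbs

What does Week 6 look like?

123 pots, 59 bulbs

Pots — +11 each step: 68, 79, 90, 101, 112 → 123.
Bulbs: differences are 2, 4, 6, … (increasing by 2 each time), so 29, 31, 35, 41, 49 → 59.
So the next record is 123 pots, 59 bulbs.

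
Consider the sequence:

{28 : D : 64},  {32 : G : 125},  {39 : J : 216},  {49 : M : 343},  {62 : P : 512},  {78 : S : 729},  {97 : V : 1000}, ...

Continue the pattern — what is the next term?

{119 : Y : 1331}

First coordinate: differences are 4, 7, 10, … (increasing by 3 each time), so 28, 32, 39, 49, 62, 78, 97 → 119.
Letter: letters move forward 3 places in the alphabet, so D, G, J, M, P, S, V → Y.
Third coordinate — perfect cubes: 4³, 5³, 6³, …: 64, 125, 216, 343, 512, 729, 1000 → 1331.
Putting it together: {119 : Y : 1331}.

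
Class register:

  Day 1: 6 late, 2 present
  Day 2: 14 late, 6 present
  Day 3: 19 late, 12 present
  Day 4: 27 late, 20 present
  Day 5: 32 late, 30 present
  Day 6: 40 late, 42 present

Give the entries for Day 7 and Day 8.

45 late, 56 present; 53 late, 72 present

Late goes 6, 14, 19, 27, 32, 40 → 45 → 53 (alternating steps +8, +5, +8, +5, …).
Present: differences are 4, 6, 8, … (increasing by 2 each time); 2, 6, 12, 20, 30, 42 → 56 → 72.
Putting the parts together: 45 late, 56 present and then 53 late, 72 present.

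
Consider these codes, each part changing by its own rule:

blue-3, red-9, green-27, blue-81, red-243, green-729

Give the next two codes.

blue-2187 then red-6561

Colour: blue, red, green, blue, red, green → blue → red (repeats blue → red → green).
For the second component, ×3 each step: 3, 9, 27, 81, 243, 729 → 2187 → 6561.
So the next two codes are blue-2187 and red-6561.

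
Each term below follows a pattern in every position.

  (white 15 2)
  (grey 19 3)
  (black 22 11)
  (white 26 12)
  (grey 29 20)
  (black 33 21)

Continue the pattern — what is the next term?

(white 36 29)

Shade — repeats white → grey → black: white, grey, black, white, grey, black → white.
Second value goes 15, 19, 22, 26, 29, 33 → 36 (alternating steps +4, +3, +4, +3, …).
Third value — alternating steps +1, +8, +1, +8, …: 2, 3, 11, 12, 20, 21 → 29.
So the next term is (white 36 29).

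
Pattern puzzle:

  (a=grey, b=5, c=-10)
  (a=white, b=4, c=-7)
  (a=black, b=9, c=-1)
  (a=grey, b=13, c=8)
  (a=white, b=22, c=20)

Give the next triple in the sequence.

A goes grey, white, black, grey, white → black (repeats grey → white → black).
B: each term is the sum of the two before it; 5, 4, 9, 13, 22 → 35.
C: -10, -7, -1, 8, 20 → 35 (differences are 3, 6, 9, … (increasing by 3 each time)).
Putting it together: (a=black, b=35, c=35).

(a=black, b=35, c=35)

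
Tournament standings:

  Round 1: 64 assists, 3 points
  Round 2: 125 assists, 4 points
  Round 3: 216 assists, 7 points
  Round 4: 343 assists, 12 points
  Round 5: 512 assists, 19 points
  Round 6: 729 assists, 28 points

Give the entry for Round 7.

1000 assists, 39 points

Assists: 64, 125, 216, 343, 512, 729 → 1000 (perfect cubes: 4³, 5³, 6³, …).
Points: 3, 4, 7, 12, 19, 28 → 39 (differences are 1, 3, 5, … (increasing by 2 each time)).
Combining the parts gives 1000 assists, 39 points.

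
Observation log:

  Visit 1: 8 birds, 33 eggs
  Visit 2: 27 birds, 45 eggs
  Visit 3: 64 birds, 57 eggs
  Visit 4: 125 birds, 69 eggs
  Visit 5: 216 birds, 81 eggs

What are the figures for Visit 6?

Birds: 8, 27, 64, 125, 216 → 343 (perfect cubes: 2³, 3³, 4³, …).
Eggs: 33, 45, 57, 69, 81 → 93 (+12 each step).
Putting it together: 343 birds, 93 eggs.

343 birds, 93 eggs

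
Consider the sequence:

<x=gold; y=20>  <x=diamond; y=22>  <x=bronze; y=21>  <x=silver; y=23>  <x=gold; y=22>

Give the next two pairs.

X: gold, diamond, bronze, silver, gold → diamond → bronze (repeats gold → diamond → bronze → silver).
For the y, alternating steps +2, −1, +2, −1, …: 20, 22, 21, 23, 22 → 24 → 23.
Putting the parts together: <x=diamond; y=24> and then <x=bronze; y=23>.

<x=diamond; y=24>, <x=bronze; y=23>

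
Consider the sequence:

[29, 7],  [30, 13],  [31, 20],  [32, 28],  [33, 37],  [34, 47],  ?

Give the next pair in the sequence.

[35, 58]

First part — +1 each step: 29, 30, 31, 32, 33, 34 → 35.
For the second part, differences are 6, 7, 8, … (increasing by 1 each time): 7, 13, 20, 28, 37, 47 → 58.
So the next pair is [35, 58].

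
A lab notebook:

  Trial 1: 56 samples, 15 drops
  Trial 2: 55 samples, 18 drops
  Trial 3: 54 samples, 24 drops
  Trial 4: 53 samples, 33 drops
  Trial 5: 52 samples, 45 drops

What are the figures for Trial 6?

Samples: 56, 55, 54, 53, 52 → 51 (−1 each step).
Drops: differences are 3, 6, 9, … (increasing by 3 each time), so 15, 18, 24, 33, 45 → 60.
Putting it together: 51 samples, 60 drops.

51 samples, 60 drops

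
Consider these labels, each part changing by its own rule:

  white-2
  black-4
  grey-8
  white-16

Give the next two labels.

Shade: repeats white → black → grey, so white, black, grey, white → black → grey.
For the second component, ×2 each step: 2, 4, 8, 16 → 32 → 64.
So the next two labels are black-32 and grey-64.

black-32, grey-64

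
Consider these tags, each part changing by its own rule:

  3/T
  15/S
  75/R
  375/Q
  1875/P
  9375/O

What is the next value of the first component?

46875

First component: ×5 each step, so 3, 15, 75, 375, 1875, 9375 → 46875.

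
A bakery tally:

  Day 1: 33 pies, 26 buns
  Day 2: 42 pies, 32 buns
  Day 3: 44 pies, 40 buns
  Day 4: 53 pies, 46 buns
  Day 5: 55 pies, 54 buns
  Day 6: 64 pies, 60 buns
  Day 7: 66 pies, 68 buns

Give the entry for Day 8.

Pies: alternating steps +9, +2, +9, +2, …; 33, 42, 44, 53, 55, 64, 66 → 75.
Buns: 26, 32, 40, 46, 54, 60, 68 → 74 (alternating steps +6, +8, +6, +8, …).
Putting it together: 75 pies, 74 buns.

75 pies, 74 buns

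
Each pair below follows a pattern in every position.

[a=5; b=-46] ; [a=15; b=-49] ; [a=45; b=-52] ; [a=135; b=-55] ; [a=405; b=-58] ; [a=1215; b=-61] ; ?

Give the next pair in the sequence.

[a=3645; b=-64]

A: ×3 each step, so 5, 15, 45, 135, 405, 1215 → 3645.
B: −3 each step, so -46, -49, -52, -55, -58, -61 → -64.
Combining the parts gives [a=3645; b=-64].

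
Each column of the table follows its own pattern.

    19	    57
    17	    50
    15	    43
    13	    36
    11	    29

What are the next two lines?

9  22; 7  15

First component goes 19, 17, 15, 13, 11 → 9 → 7 (−2 each step).
Second component: 57, 50, 43, 36, 29 → 22 → 15 (−7 each step).
Putting the parts together: 9  22 and then 7  15.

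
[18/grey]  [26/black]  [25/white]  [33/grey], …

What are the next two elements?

First slot goes 18, 26, 25, 33 → 32 → 40 (alternating steps +8, −1, +8, −1, …).
Shade goes grey, black, white, grey → black → white (repeats grey → black → white).
Putting the parts together: [32/black] and then [40/white].

[32/black], [40/white]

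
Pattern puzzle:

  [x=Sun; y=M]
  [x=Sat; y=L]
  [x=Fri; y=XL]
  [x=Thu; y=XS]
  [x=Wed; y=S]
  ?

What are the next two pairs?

X: Sun, Sat, Fri, Thu, Wed → Tue → Mon (runs backward through the weekdays Mon→Sun).
Y — runs through clothing sizes XS→XL: M, L, XL, XS, S → M → L.
Putting the parts together: [x=Tue; y=M] and then [x=Mon; y=L].

[x=Tue; y=M], [x=Mon; y=L]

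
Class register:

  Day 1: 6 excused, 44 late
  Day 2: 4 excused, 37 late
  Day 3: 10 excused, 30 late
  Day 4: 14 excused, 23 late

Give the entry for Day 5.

24 excused, 16 late

For the excused, each term is the sum of the two before it: 6, 4, 10, 14 → 24.
Late — −7 each step: 44, 37, 30, 23 → 16.
Putting it together: 24 excused, 16 late.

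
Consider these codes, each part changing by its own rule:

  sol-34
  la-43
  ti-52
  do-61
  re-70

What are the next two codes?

mi-79, fa-88

Note: runs through the solfège scale do→ti; sol, la, ti, do, re → mi → fa.
Second component goes 34, 43, 52, 61, 70 → 79 → 88 (+9 each step).
Putting the parts together: mi-79 and then fa-88.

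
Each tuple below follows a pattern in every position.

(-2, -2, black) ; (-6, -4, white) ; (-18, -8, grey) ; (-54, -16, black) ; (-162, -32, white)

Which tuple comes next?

First entry: -2, -6, -18, -54, -162 → -486 (×3 each step).
Second entry: -2, -4, -8, -16, -32 → -64 (×2 each step).
Shade: repeats black → white → grey; black, white, grey, black, white → grey.
Putting it together: (-486, -64, grey).

(-486, -64, grey)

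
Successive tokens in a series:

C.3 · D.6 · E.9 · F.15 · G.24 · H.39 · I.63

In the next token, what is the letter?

Letter: C, D, E, F, G, H, I → J (letters move forward 1 place in the alphabet).

J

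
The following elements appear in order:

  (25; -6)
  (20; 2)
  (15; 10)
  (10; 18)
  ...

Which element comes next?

First coordinate: −5 each step; 25, 20, 15, 10 → 5.
Second coordinate: +8 each step, so -6, 2, 10, 18 → 26.
Putting it together: (5; 26).

(5; 26)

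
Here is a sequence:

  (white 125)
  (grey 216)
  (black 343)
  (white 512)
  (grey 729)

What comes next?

Shade — repeats white → grey → black: white, grey, black, white, grey → black.
Second entry — perfect cubes: 5³, 6³, 7³, …: 125, 216, 343, 512, 729 → 1000.
Combining the parts gives (black 1000).

(black 1000)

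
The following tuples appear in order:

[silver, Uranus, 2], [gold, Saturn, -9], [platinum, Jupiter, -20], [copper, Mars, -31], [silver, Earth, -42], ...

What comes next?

[gold, Venus, -53]

Metal: repeats silver → gold → platinum → copper, so silver, gold, platinum, copper, silver → gold.
Planet: runs backward through the planets Mercury→Neptune, so Uranus, Saturn, Jupiter, Mars, Earth → Venus.
Third value: −11 each step; 2, -9, -20, -31, -42 → -53.
Putting it together: [gold, Venus, -53].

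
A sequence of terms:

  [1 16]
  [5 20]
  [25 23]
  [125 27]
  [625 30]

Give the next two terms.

First slot goes 1, 5, 25, 125, 625 → 3125 → 15625 (×5 each step).
Second slot goes 16, 20, 23, 27, 30 → 34 → 37 (alternating steps +4, +3, +4, +3, …).
So the next two terms are [3125 34] and [15625 37].

[3125 34], [15625 37]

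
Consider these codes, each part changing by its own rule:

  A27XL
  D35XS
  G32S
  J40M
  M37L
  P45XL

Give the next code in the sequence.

Letter — letters move forward 3 places in the alphabet: A, D, G, J, M, P → S.
Second component: alternating steps +8, −3, +8, −3, …, so 27, 35, 32, 40, 37, 45 → 42.
Size — repeats XL → XS → S → M → L: XL, XS, S, M, L, XL → XS.
Combining the parts gives S42XS.

S42XS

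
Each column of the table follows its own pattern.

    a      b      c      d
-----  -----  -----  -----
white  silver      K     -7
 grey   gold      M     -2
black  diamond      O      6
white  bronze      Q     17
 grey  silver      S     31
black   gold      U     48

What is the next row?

Column a: white, grey, black, white, grey, black → white (repeats white → grey → black).
Column b goes silver, gold, diamond, bronze, silver, gold → diamond (repeats silver → gold → diamond → bronze).
Column c: K, M, O, Q, S, U → W (letters move forward 2 places in the alphabet).
Column d: differences are 5, 8, 11, … (increasing by 3 each time), so -7, -2, 6, 17, 31, 48 → 68.
So the next row is white  diamond  W  68.

white  diamond  W  68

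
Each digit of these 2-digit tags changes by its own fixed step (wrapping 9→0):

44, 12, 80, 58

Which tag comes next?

First digit — −3 each step, mod 10: 4, 1, 8, 5 → 2.
Second digit: −2 each step, mod 10, so 4, 2, 0, 8 → 6.
Putting it together: 26.

26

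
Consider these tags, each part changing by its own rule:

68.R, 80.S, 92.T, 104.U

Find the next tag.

116.V

First component: 68, 80, 92, 104 → 116 (+12 each step).
Letter: R, S, T, U → V (letters move forward 1 place in the alphabet).
Putting it together: 116.V.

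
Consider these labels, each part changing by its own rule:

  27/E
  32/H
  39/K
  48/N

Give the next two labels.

First component goes 27, 32, 39, 48 → 59 → 72 (differences are 5, 7, 9, … (increasing by 2 each time)).
Letter goes E, H, K, N → Q → T (letters move forward 3 places in the alphabet).
So the next two labels are 59/Q and 72/T.

59/Q, 72/T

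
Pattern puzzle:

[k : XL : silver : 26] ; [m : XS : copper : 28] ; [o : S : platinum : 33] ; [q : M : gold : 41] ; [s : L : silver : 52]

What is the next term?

Letter — letters move forward 2 places in the alphabet: k, m, o, q, s → u.
Size: XL, XS, S, M, L → XL (runs through clothing sizes XS→XL).
Metal goes silver, copper, platinum, gold, silver → copper (repeats silver → copper → platinum → gold).
For the fourth entry, differences are 2, 5, 8, … (increasing by 3 each time): 26, 28, 33, 41, 52 → 66.
So the next term is [u : XL : copper : 66].

[u : XL : copper : 66]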